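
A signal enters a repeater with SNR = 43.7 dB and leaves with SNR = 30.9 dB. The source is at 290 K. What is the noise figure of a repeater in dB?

12.8 dB

NF (dB) = SNR_in(dB) − SNR_out(dB) when the source is at T₀
NF = 43.7 − 30.9 = 12.8 dB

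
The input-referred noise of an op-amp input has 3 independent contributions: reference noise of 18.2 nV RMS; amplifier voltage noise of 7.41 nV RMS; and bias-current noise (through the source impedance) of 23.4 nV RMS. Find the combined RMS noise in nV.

Uncorrelated sources add in power (mean-square): V_tot = √(ΣV_i²)
V_tot = √[(1.82×10⁻⁸)² + (7.41×10⁻⁹)² + (2.34×10⁻⁸)²] = 3.06×10⁻⁸ V = 30.6 nV

30.6 nV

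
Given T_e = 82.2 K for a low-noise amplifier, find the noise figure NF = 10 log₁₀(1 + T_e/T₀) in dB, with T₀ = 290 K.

F = 1 + T_e/T₀ = 1 + 82.2/290 = 1.28345
NF = 10 log₁₀(1.28345) = 1.08 dB

1.08 dB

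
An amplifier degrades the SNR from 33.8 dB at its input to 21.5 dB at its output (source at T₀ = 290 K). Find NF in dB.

NF (dB) = SNR_in(dB) − SNR_out(dB) when the source is at T₀
NF = 33.8 − 21.5 = 12.3 dB

12.3 dB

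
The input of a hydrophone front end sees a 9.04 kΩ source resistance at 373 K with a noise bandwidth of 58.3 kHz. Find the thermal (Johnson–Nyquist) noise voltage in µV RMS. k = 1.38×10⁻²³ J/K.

3.29 µV

V_n = √(4kTRB)
4kTRB = 4 × 1.38×10⁻²³ × 373 × 9.04×10³ × 5.83×10⁴ = 1.09×10⁻¹¹ V²
V_n = √(1.09×10⁻¹¹) = 3.29×10⁻⁶ V = 3.29 µV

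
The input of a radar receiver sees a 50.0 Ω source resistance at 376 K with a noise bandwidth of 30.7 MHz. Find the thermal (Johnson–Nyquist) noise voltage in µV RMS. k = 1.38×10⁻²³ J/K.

5.64 µV

V_n = √(4kTRB)
4kTRB = 4 × 1.38×10⁻²³ × 376 × 5.00×10¹ × 3.07×10⁷ = 3.19×10⁻¹¹ V²
V_n = √(3.19×10⁻¹¹) = 5.64×10⁻⁶ V = 5.64 µV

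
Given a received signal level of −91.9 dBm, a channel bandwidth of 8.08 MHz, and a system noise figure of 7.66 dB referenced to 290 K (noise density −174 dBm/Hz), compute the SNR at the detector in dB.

5.4 dB

Noise floor: N = −174 + 10 log₁₀(B) + NF
10 log₁₀(8.08×10⁶) = 69.07 dB
N = −174 + 69.07 + 7.66 = −97.27 dBm
SNR = P_sig − N = −91.9 − (−97.27) = 5.37 dB → 5.4 dB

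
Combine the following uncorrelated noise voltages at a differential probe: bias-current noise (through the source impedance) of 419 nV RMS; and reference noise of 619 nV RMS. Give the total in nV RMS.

747 nV

Uncorrelated sources add in power (mean-square): V_tot = √(ΣV_i²)
V_tot = √[(4.19×10⁻⁷)² + (6.19×10⁻⁷)²] = 7.47×10⁻⁷ V = 747 nV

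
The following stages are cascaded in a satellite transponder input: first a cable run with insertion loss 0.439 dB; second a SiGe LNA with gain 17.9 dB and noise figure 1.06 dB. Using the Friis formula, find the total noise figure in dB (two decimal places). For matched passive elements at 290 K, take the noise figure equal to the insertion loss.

1.50 dB

Convert to linear (a loss of L dB is a gain of −L dB): F_i = 10^(NF_i/10), G_i = 10^(G_i,dB/10)
  Stage 1: F_1 = 10^(0.439/10) = 1.106, G_1 = 10^(−0.439/10) = 0.9039
  Stage 2: F_2 = 10^(1.06/10) = 1.276, G_2 = 10^(17.9/10) = 61.66
Friis cascade:
  F = 1.106 + (1.276 − 1)/0.9039 = 1.412
NF = 10 log₁₀(1.412) = 1.50 dB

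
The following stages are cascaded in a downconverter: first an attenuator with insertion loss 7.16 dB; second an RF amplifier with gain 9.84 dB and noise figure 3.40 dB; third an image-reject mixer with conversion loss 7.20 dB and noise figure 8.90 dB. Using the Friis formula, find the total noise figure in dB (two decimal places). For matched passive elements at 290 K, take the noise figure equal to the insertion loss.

11.77 dB

Convert to linear (a loss of L dB is a gain of −L dB): F_i = 10^(NF_i/10), G_i = 10^(G_i,dB/10)
  Stage 1: F_1 = 10^(7.16/10) = 5.200, G_1 = 10^(−7.16/10) = 0.1923
  Stage 2: F_2 = 10^(3.40/10) = 2.188, G_2 = 10^(9.84/10) = 9.638
  Stage 3: F_3 = 10^(8.90/10) = 7.762, G_3 = 10^(−7.20/10) = 0.1905
Friis cascade:
  F = 5.200 + (2.188 − 1)/0.1923 + (7.762 − 1)/1.854 = 15.02
NF = 10 log₁₀(15.02) = 11.77 dB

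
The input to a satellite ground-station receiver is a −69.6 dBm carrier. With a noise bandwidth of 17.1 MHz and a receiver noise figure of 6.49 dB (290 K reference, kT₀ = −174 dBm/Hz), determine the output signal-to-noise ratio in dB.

Noise floor: N = −174 + 10 log₁₀(B) + NF
10 log₁₀(1.71×10⁷) = 72.33 dB
N = −174 + 72.33 + 6.49 = −95.18 dBm
SNR = P_sig − N = −69.6 − (−95.18) = 25.58 dB → 25.6 dB

25.6 dB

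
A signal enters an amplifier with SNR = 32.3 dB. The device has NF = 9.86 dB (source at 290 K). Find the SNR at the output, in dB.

22.44 dB

By definition F = SNR_in/SNR_out, so in dB: SNR_out = SNR_in − NF
SNR_out = 32.3 − 9.86 = 22.44 dB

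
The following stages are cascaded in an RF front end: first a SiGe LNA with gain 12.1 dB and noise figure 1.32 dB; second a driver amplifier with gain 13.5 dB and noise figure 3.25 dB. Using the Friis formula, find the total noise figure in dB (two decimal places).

1.53 dB

Convert to linear (a loss of L dB is a gain of −L dB): F_i = 10^(NF_i/10), G_i = 10^(G_i,dB/10)
  Stage 1: F_1 = 10^(1.32/10) = 1.355, G_1 = 10^(12.1/10) = 16.22
  Stage 2: F_2 = 10^(3.25/10) = 2.113, G_2 = 10^(13.5/10) = 22.39
Friis cascade:
  F = 1.355 + (2.113 − 1)/16.22 = 1.424
NF = 10 log₁₀(1.424) = 1.53 dB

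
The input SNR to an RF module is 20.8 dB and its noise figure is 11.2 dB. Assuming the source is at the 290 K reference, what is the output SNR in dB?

By definition F = SNR_in/SNR_out, so in dB: SNR_out = SNR_in − NF
SNR_out = 20.8 − 11.2 = 9.6 dB

9.6 dB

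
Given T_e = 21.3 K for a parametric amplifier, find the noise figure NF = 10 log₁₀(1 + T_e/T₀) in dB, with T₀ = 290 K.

0.308 dB

F = 1 + T_e/T₀ = 1 + 21.3/290 = 1.07345
NF = 10 log₁₀(1.07345) = 0.308 dB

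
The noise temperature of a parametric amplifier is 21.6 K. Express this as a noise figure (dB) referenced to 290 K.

F = 1 + T_e/T₀ = 1 + 21.6/290 = 1.07448
NF = 10 log₁₀(1.07448) = 0.312 dB

0.312 dB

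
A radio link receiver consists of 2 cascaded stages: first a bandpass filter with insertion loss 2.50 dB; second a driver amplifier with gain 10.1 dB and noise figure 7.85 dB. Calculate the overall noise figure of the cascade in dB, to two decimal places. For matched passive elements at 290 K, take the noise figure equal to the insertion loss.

Convert to linear (a loss of L dB is a gain of −L dB): F_i = 10^(NF_i/10), G_i = 10^(G_i,dB/10)
  Stage 1: F_1 = 10^(2.50/10) = 1.778, G_1 = 10^(−2.50/10) = 0.5623
  Stage 2: F_2 = 10^(7.85/10) = 6.095, G_2 = 10^(10.1/10) = 10.23
Friis cascade:
  F = 1.778 + (6.095 − 1)/0.5623 = 10.84
NF = 10 log₁₀(10.84) = 10.35 dB

10.35 dB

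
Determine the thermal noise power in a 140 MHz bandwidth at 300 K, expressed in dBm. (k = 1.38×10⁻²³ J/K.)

−92.4 dBm

P_n = kTB = 1.38×10⁻²³ × 300 × 1.40×10⁸ = 5.80×10⁻¹³ W
In dBm: 10 log₁₀(5.80×10⁻¹³ / 10⁻³) = −92.4 dBm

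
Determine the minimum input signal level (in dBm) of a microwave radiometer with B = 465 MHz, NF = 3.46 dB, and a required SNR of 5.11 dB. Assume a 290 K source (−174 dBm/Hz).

−78.8 dBm

Sensitivity = −174 + 10 log₁₀(B) + NF + SNR_min
= −174 + 86.67 + 3.46 + 5.11
= −78.76 dBm → −78.8 dBm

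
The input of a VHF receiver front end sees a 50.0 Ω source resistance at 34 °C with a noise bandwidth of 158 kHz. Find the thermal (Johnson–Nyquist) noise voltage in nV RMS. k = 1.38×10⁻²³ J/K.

T = 34 °C + 273.15 = 307.15 K
V_n = √(4kTRB)
4kTRB = 4 × 1.38×10⁻²³ × 307.15 × 5.00×10¹ × 1.58×10⁵ = 1.34×10⁻¹³ V²
V_n = √(1.34×10⁻¹³) = 3.66×10⁻⁷ V = 366 nV

366 nV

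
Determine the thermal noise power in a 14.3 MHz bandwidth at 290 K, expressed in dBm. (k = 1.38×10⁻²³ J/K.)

P_n = kTB = 1.38×10⁻²³ × 290 × 1.43×10⁷ = 5.72×10⁻¹⁴ W
In dBm: 10 log₁₀(5.72×10⁻¹⁴ / 10⁻³) = −102.4 dBm

−102.4 dBm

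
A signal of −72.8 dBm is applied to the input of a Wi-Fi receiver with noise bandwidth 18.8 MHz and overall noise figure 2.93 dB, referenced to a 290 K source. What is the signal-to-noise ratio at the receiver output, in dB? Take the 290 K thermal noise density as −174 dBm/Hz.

25.5 dB

Noise floor: N = −174 + 10 log₁₀(B) + NF
10 log₁₀(1.88×10⁷) = 72.74 dB
N = −174 + 72.74 + 2.93 = −98.33 dBm
SNR = P_sig − N = −72.8 − (−98.33) = 25.53 dB → 25.5 dB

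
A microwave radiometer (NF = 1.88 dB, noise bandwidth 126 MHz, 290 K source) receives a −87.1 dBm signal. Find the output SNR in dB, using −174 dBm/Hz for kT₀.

Noise floor: N = −174 + 10 log₁₀(B) + NF
10 log₁₀(1.26×10⁸) = 81 dB
N = −174 + 81 + 1.88 = −91.12 dBm
SNR = P_sig − N = −87.1 − (−91.12) = 4.02 dB → 4.0 dB

4.0 dB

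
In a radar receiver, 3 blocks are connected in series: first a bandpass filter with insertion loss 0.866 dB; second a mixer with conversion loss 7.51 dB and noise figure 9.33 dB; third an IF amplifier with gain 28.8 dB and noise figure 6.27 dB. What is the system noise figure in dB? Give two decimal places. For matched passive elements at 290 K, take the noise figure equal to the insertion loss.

15.15 dB

Convert to linear (a loss of L dB is a gain of −L dB): F_i = 10^(NF_i/10), G_i = 10^(G_i,dB/10)
  Stage 1: F_1 = 10^(0.866/10) = 1.221, G_1 = 10^(−0.866/10) = 0.8192
  Stage 2: F_2 = 10^(9.33/10) = 8.570, G_2 = 10^(−7.51/10) = 0.1774
  Stage 3: F_3 = 10^(6.27/10) = 4.236, G_3 = 10^(28.8/10) = 758.6
Friis cascade:
  F = 1.221 + (8.570 − 1)/0.8192 + (4.236 − 1)/0.1453 = 32.73
NF = 10 log₁₀(32.73) = 15.15 dB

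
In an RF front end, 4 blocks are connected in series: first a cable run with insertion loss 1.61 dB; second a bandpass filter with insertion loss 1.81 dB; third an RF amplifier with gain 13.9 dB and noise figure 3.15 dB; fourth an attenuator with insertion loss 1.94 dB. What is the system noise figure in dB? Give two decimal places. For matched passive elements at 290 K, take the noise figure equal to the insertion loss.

Convert to linear (a loss of L dB is a gain of −L dB): F_i = 10^(NF_i/10), G_i = 10^(G_i,dB/10)
  Stage 1: F_1 = 10^(1.61/10) = 1.449, G_1 = 10^(−1.61/10) = 0.6902
  Stage 2: F_2 = 10^(1.81/10) = 1.517, G_2 = 10^(−1.81/10) = 0.6592
  Stage 3: F_3 = 10^(3.15/10) = 2.065, G_3 = 10^(13.9/10) = 24.55
  Stage 4: F_4 = 10^(1.94/10) = 1.563, G_4 = 10^(−1.94/10) = 0.6397
Friis cascade:
  F = 1.449 + (1.517 − 1)/0.6902 + (2.065 − 1)/0.4550 + (1.563 − 1)/11.17 = 4.590
NF = 10 log₁₀(4.590) = 6.62 dB

6.62 dB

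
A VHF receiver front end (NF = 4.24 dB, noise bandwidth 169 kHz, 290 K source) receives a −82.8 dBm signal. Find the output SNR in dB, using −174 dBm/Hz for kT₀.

34.7 dB

Noise floor: N = −174 + 10 log₁₀(B) + NF
10 log₁₀(1.69×10⁵) = 52.28 dB
N = −174 + 52.28 + 4.24 = −117.48 dBm
SNR = P_sig − N = −82.8 − (−117.48) = 34.68 dB → 34.7 dB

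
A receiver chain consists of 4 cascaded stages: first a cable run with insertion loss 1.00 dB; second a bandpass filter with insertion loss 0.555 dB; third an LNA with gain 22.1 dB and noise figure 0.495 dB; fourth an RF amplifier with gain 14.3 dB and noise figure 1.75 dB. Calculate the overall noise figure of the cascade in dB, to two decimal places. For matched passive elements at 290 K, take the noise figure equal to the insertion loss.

Convert to linear (a loss of L dB is a gain of −L dB): F_i = 10^(NF_i/10), G_i = 10^(G_i,dB/10)
  Stage 1: F_1 = 10^(1.00/10) = 1.259, G_1 = 10^(−1.00/10) = 0.7943
  Stage 2: F_2 = 10^(0.555/10) = 1.136, G_2 = 10^(−0.555/10) = 0.8800
  Stage 3: F_3 = 10^(0.495/10) = 1.121, G_3 = 10^(22.1/10) = 162.2
  Stage 4: F_4 = 10^(1.75/10) = 1.496, G_4 = 10^(14.3/10) = 26.92
Friis cascade:
  F = 1.259 + (1.136 − 1)/0.7943 + (1.121 − 1)/0.6990 + (1.496 − 1)/113.4 = 1.608
NF = 10 log₁₀(1.608) = 2.06 dB

2.06 dB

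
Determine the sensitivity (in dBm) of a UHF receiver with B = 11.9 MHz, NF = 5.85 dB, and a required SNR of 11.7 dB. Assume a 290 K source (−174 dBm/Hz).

Sensitivity = −174 + 10 log₁₀(B) + NF + SNR_min
= −174 + 70.76 + 5.85 + 11.7
= −85.69 dBm → −85.7 dBm

−85.7 dBm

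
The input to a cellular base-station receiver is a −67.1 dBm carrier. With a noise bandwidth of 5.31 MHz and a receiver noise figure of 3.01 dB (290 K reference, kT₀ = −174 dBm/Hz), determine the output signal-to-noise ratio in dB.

36.6 dB

Noise floor: N = −174 + 10 log₁₀(B) + NF
10 log₁₀(5.31×10⁶) = 67.25 dB
N = −174 + 67.25 + 3.01 = −103.74 dBm
SNR = P_sig − N = −67.1 − (−103.74) = 36.64 dB → 36.6 dB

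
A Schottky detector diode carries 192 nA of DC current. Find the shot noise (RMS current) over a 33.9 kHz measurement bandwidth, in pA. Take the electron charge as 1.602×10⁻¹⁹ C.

45.7 pA

I_n = √(2qI·B)
2qI·B = 2 × 1.602×10⁻¹⁹ × 1.92×10⁻⁷ × 3.39×10⁴ = 2.09×10⁻²¹ A²
I_n = √(2.09×10⁻²¹) = 4.57×10⁻¹¹ A = 45.7 pA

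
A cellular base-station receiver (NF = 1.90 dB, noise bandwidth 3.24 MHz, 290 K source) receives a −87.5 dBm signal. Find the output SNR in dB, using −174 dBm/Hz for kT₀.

Noise floor: N = −174 + 10 log₁₀(B) + NF
10 log₁₀(3.24×10⁶) = 65.11 dB
N = −174 + 65.11 + 1.90 = −106.99 dBm
SNR = P_sig − N = −87.5 − (−106.99) = 19.49 dB → 19.5 dB

19.5 dB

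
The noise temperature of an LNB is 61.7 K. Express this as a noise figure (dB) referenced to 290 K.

0.838 dB

F = 1 + T_e/T₀ = 1 + 61.7/290 = 1.21276
NF = 10 log₁₀(1.21276) = 0.838 dB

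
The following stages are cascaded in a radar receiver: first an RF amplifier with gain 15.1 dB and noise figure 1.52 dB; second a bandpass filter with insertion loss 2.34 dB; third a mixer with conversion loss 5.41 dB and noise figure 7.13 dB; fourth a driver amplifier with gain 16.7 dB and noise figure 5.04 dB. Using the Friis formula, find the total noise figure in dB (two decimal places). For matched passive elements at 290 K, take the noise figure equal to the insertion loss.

3.15 dB

Convert to linear (a loss of L dB is a gain of −L dB): F_i = 10^(NF_i/10), G_i = 10^(G_i,dB/10)
  Stage 1: F_1 = 10^(1.52/10) = 1.419, G_1 = 10^(15.1/10) = 32.36
  Stage 2: F_2 = 10^(2.34/10) = 1.714, G_2 = 10^(−2.34/10) = 0.5834
  Stage 3: F_3 = 10^(7.13/10) = 5.164, G_3 = 10^(−5.41/10) = 0.2877
  Stage 4: F_4 = 10^(5.04/10) = 3.192, G_4 = 10^(16.7/10) = 46.77
Friis cascade:
  F = 1.419 + (1.714 − 1)/32.36 + (5.164 − 1)/18.88 + (3.192 − 1)/5.433 = 2.065
NF = 10 log₁₀(2.065) = 3.15 dB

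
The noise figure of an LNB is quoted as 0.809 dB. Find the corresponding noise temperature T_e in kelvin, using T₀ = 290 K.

59.4 K

F = 10^(0.809/10) = 1.20476
T_e = (F − 1)·T₀ = (1.20476 − 1) × 290 = 59.4 K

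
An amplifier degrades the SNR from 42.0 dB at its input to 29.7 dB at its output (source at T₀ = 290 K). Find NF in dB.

NF (dB) = SNR_in(dB) − SNR_out(dB) when the source is at T₀
NF = 42.0 − 29.7 = 12.3 dB

12.3 dB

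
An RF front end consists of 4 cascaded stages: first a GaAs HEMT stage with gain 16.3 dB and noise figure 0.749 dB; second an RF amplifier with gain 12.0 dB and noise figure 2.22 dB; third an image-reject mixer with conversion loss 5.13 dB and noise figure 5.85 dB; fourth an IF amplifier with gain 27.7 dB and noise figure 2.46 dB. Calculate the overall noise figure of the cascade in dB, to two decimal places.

0.83 dB

Convert to linear (a loss of L dB is a gain of −L dB): F_i = 10^(NF_i/10), G_i = 10^(G_i,dB/10)
  Stage 1: F_1 = 10^(0.749/10) = 1.188, G_1 = 10^(16.3/10) = 42.66
  Stage 2: F_2 = 10^(2.22/10) = 1.667, G_2 = 10^(12.0/10) = 15.85
  Stage 3: F_3 = 10^(5.85/10) = 3.846, G_3 = 10^(−5.13/10) = 0.3069
  Stage 4: F_4 = 10^(2.46/10) = 1.762, G_4 = 10^(27.7/10) = 588.8
Friis cascade:
  F = 1.188 + (1.667 − 1)/42.66 + (3.846 − 1)/676.1 + (1.762 − 1)/207.5 = 1.212
NF = 10 log₁₀(1.212) = 0.83 dB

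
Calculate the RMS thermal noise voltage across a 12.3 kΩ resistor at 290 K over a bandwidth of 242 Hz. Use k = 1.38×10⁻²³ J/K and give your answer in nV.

218 nV

V_n = √(4kTRB)
4kTRB = 4 × 1.38×10⁻²³ × 290 × 1.23×10⁴ × 2.42×10² = 4.76×10⁻¹⁴ V²
V_n = √(4.76×10⁻¹⁴) = 2.18×10⁻⁷ V = 218 nV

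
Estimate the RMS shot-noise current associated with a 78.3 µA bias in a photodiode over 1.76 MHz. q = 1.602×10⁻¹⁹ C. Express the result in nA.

I_n = √(2qI·B)
2qI·B = 2 × 1.602×10⁻¹⁹ × 7.83×10⁻⁵ × 1.76×10⁶ = 4.42×10⁻¹⁷ A²
I_n = √(4.42×10⁻¹⁷) = 6.64×10⁻⁹ A = 6.64 nA

6.64 nA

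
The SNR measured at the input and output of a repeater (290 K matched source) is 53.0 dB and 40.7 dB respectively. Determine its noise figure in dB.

NF (dB) = SNR_in(dB) − SNR_out(dB) when the source is at T₀
NF = 53.0 − 40.7 = 12.3 dB

12.3 dB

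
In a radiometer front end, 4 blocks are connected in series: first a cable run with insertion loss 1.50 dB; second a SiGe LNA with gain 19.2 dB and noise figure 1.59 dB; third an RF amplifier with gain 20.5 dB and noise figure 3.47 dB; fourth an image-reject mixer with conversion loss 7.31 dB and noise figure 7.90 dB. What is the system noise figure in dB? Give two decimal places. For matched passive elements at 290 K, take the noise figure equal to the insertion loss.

3.14 dB

Convert to linear (a loss of L dB is a gain of −L dB): F_i = 10^(NF_i/10), G_i = 10^(G_i,dB/10)
  Stage 1: F_1 = 10^(1.50/10) = 1.413, G_1 = 10^(−1.50/10) = 0.7079
  Stage 2: F_2 = 10^(1.59/10) = 1.442, G_2 = 10^(19.2/10) = 83.18
  Stage 3: F_3 = 10^(3.47/10) = 2.223, G_3 = 10^(20.5/10) = 112.2
  Stage 4: F_4 = 10^(7.90/10) = 6.166, G_4 = 10^(−7.31/10) = 0.1858
Friis cascade:
  F = 1.413 + (1.442 − 1)/0.7079 + (2.223 − 1)/58.88 + (6.166 − 1)/6607 = 2.059
NF = 10 log₁₀(2.059) = 3.14 dB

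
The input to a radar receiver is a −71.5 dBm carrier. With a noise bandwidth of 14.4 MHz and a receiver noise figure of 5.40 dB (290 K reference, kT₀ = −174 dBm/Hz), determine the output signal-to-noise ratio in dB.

25.5 dB

Noise floor: N = −174 + 10 log₁₀(B) + NF
10 log₁₀(1.44×10⁷) = 71.58 dB
N = −174 + 71.58 + 5.40 = −97.02 dBm
SNR = P_sig − N = −71.5 − (−97.02) = 25.52 dB → 25.5 dB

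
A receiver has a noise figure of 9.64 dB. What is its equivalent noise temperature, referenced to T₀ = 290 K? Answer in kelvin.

F = 10^(9.64/10) = 9.2045
T_e = (F − 1)·T₀ = (9.2045 − 1) × 290 = 2379 K

2379 K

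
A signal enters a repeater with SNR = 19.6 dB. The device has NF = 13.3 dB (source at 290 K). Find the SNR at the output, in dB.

By definition F = SNR_in/SNR_out, so in dB: SNR_out = SNR_in − NF
SNR_out = 19.6 − 13.3 = 6.3 dB

6.3 dB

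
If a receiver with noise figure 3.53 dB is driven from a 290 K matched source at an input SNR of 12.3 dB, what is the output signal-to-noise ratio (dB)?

8.77 dB

By definition F = SNR_in/SNR_out, so in dB: SNR_out = SNR_in − NF
SNR_out = 12.3 − 3.53 = 8.77 dB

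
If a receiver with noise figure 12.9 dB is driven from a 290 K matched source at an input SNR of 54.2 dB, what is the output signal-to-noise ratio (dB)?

By definition F = SNR_in/SNR_out, so in dB: SNR_out = SNR_in − NF
SNR_out = 54.2 − 12.9 = 41.3 dB

41.3 dB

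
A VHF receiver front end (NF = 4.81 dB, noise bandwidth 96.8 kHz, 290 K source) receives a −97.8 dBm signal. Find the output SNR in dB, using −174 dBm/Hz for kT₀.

21.5 dB

Noise floor: N = −174 + 10 log₁₀(B) + NF
10 log₁₀(9.68×10⁴) = 49.86 dB
N = −174 + 49.86 + 4.81 = −119.33 dBm
SNR = P_sig − N = −97.8 − (−119.33) = 21.53 dB → 21.5 dB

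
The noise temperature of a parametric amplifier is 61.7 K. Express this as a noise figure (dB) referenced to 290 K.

F = 1 + T_e/T₀ = 1 + 61.7/290 = 1.21276
NF = 10 log₁₀(1.21276) = 0.838 dB

0.838 dB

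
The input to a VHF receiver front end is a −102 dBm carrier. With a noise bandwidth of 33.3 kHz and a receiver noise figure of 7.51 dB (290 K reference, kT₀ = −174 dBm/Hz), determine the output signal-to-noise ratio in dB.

Noise floor: N = −174 + 10 log₁₀(B) + NF
10 log₁₀(3.33×10⁴) = 45.22 dB
N = −174 + 45.22 + 7.51 = −121.27 dBm
SNR = P_sig − N = −102 − (−121.27) = 19.27 dB → 19.3 dB

19.3 dB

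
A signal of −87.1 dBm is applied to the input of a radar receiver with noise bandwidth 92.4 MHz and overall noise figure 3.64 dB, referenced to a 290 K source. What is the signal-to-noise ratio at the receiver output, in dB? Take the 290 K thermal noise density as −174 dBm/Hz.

Noise floor: N = −174 + 10 log₁₀(B) + NF
10 log₁₀(9.24×10⁷) = 79.66 dB
N = −174 + 79.66 + 3.64 = −90.70 dBm
SNR = P_sig − N = −87.1 − (−90.70) = 3.60 dB → 3.6 dB

3.6 dB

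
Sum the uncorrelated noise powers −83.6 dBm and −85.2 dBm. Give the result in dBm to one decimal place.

Convert to linear, add, convert back:
P₁ = 4.37×10⁻¹² W, P₂ = 3.02×10⁻¹² W
P_tot = 7.39×10⁻¹² W → 10 log₁₀(P_tot / 10⁻³) = −81.3 dBm

−81.3 dBm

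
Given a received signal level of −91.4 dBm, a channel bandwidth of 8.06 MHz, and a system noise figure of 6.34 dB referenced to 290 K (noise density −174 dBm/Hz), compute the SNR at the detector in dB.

7.2 dB

Noise floor: N = −174 + 10 log₁₀(B) + NF
10 log₁₀(8.06×10⁶) = 69.06 dB
N = −174 + 69.06 + 6.34 = −98.60 dBm
SNR = P_sig − N = −91.4 − (−98.60) = 7.20 dB → 7.2 dB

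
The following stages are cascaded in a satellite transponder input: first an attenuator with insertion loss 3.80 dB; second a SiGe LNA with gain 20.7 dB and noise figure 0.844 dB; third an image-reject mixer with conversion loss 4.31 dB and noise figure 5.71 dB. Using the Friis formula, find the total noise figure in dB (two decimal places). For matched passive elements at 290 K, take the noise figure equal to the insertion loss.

4.73 dB

Convert to linear (a loss of L dB is a gain of −L dB): F_i = 10^(NF_i/10), G_i = 10^(G_i,dB/10)
  Stage 1: F_1 = 10^(3.80/10) = 2.399, G_1 = 10^(−3.80/10) = 0.4169
  Stage 2: F_2 = 10^(0.844/10) = 1.215, G_2 = 10^(20.7/10) = 117.5
  Stage 3: F_3 = 10^(5.71/10) = 3.724, G_3 = 10^(−4.31/10) = 0.3707
Friis cascade:
  F = 2.399 + (1.215 − 1)/0.4169 + (3.724 − 1)/48.98 = 2.969
NF = 10 log₁₀(2.969) = 4.73 dB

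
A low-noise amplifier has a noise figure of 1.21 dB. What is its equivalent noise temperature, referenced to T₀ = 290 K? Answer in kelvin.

F = 10^(1.21/10) = 1.3213
T_e = (F − 1)·T₀ = (1.3213 − 1) × 290 = 93.2 K

93.2 K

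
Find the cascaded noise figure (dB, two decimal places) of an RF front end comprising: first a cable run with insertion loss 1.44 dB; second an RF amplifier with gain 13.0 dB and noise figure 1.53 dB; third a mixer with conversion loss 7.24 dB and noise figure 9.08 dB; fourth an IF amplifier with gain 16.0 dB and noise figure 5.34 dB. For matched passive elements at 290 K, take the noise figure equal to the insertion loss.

Convert to linear (a loss of L dB is a gain of −L dB): F_i = 10^(NF_i/10), G_i = 10^(G_i,dB/10)
  Stage 1: F_1 = 10^(1.44/10) = 1.393, G_1 = 10^(−1.44/10) = 0.7178
  Stage 2: F_2 = 10^(1.53/10) = 1.422, G_2 = 10^(13.0/10) = 19.95
  Stage 3: F_3 = 10^(9.08/10) = 8.091, G_3 = 10^(−7.24/10) = 0.1888
  Stage 4: F_4 = 10^(5.34/10) = 3.420, G_4 = 10^(16.0/10) = 39.81
Friis cascade:
  F = 1.393 + (1.422 − 1)/0.7178 + (8.091 − 1)/14.32 + (3.420 − 1)/2.704 = 3.372
NF = 10 log₁₀(3.372) = 5.28 dB

5.28 dB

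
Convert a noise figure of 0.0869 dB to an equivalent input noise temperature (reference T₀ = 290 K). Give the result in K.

F = 10^(0.0869/10) = 1.02021
T_e = (F − 1)·T₀ = (1.02021 − 1) × 290 = 5.86 K

5.86 K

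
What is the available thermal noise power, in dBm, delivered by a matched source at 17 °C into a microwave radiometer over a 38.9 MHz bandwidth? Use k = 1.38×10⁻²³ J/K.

−98.1 dBm

T = 17 °C + 273.15 = 290.15 K
P_n = kTB = 1.38×10⁻²³ × 290.15 × 3.89×10⁷ = 1.56×10⁻¹³ W
In dBm: 10 log₁₀(1.56×10⁻¹³ / 10⁻³) = −98.1 dBm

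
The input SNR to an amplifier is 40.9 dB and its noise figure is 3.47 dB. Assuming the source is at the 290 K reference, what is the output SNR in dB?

37.43 dB

By definition F = SNR_in/SNR_out, so in dB: SNR_out = SNR_in − NF
SNR_out = 40.9 − 3.47 = 37.43 dB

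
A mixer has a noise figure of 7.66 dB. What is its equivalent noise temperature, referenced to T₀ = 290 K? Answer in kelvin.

F = 10^(7.66/10) = 5.83445
T_e = (F − 1)·T₀ = (5.83445 − 1) × 290 = 1402 K

1402 K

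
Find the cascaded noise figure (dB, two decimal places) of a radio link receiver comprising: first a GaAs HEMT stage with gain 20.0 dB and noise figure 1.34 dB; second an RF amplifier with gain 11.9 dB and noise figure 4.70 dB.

Convert to linear (a loss of L dB is a gain of −L dB): F_i = 10^(NF_i/10), G_i = 10^(G_i,dB/10)
  Stage 1: F_1 = 10^(1.34/10) = 1.361, G_1 = 10^(20.0/10) = 100.0
  Stage 2: F_2 = 10^(4.70/10) = 2.951, G_2 = 10^(11.9/10) = 15.49
Friis cascade:
  F = 1.361 + (2.951 − 1)/100.0 = 1.381
NF = 10 log₁₀(1.381) = 1.40 dB

1.40 dB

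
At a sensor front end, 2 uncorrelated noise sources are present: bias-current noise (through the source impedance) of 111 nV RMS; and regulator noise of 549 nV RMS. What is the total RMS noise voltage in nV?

Uncorrelated sources add in power (mean-square): V_tot = √(ΣV_i²)
V_tot = √[(1.11×10⁻⁷)² + (5.49×10⁻⁷)²] = 5.60×10⁻⁷ V = 560 nV

560 nV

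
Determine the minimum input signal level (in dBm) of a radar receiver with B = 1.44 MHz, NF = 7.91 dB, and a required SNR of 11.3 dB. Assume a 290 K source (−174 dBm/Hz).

Sensitivity = −174 + 10 log₁₀(B) + NF + SNR_min
= −174 + 61.58 + 7.91 + 11.3
= −93.21 dBm → −93.2 dBm

−93.2 dBm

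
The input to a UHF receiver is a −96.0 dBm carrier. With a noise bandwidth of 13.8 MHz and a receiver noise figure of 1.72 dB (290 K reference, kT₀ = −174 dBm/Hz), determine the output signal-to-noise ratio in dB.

Noise floor: N = −174 + 10 log₁₀(B) + NF
10 log₁₀(1.38×10⁷) = 71.4 dB
N = −174 + 71.4 + 1.72 = −100.88 dBm
SNR = P_sig − N = −96.0 − (−100.88) = 4.88 dB → 4.9 dB

4.9 dB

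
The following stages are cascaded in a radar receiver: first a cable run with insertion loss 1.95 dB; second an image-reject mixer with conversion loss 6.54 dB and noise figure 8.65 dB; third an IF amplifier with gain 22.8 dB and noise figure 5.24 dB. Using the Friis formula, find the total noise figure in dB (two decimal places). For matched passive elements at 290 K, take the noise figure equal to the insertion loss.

14.48 dB

Convert to linear (a loss of L dB is a gain of −L dB): F_i = 10^(NF_i/10), G_i = 10^(G_i,dB/10)
  Stage 1: F_1 = 10^(1.95/10) = 1.567, G_1 = 10^(−1.95/10) = 0.6383
  Stage 2: F_2 = 10^(8.65/10) = 7.328, G_2 = 10^(−6.54/10) = 0.2218
  Stage 3: F_3 = 10^(5.24/10) = 3.342, G_3 = 10^(22.8/10) = 190.5
Friis cascade:
  F = 1.567 + (7.328 − 1)/0.6383 + (3.342 − 1)/0.1416 = 28.02
NF = 10 log₁₀(28.02) = 14.48 dB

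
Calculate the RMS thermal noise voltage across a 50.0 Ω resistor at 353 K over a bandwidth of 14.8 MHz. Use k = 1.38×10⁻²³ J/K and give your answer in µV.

V_n = √(4kTRB)
4kTRB = 4 × 1.38×10⁻²³ × 353 × 5.00×10¹ × 1.48×10⁷ = 1.44×10⁻¹¹ V²
V_n = √(1.44×10⁻¹¹) = 3.80×10⁻⁶ V = 3.80 µV

3.80 µV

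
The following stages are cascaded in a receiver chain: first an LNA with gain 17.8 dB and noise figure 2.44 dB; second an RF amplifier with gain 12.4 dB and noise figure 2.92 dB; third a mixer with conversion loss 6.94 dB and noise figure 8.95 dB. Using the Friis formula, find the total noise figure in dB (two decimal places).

Convert to linear (a loss of L dB is a gain of −L dB): F_i = 10^(NF_i/10), G_i = 10^(G_i,dB/10)
  Stage 1: F_1 = 10^(2.44/10) = 1.754, G_1 = 10^(17.8/10) = 60.26
  Stage 2: F_2 = 10^(2.92/10) = 1.959, G_2 = 10^(12.4/10) = 17.38
  Stage 3: F_3 = 10^(8.95/10) = 7.852, G_3 = 10^(−6.94/10) = 0.2023
Friis cascade:
  F = 1.754 + (1.959 − 1)/60.26 + (7.852 − 1)/1047 = 1.776
NF = 10 log₁₀(1.776) = 2.50 dB

2.50 dB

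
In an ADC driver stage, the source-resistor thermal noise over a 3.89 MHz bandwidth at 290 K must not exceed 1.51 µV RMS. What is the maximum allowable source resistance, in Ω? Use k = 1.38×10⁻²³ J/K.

Johnson–Nyquist: V_n = √(4kTRB) ⇒ R = V_n² / (4kTB)
4kTB = 4 × 1.38×10⁻²³ × 290 × 3.89×10⁶ = 6.23×10⁻¹⁴
R = (1.51×10⁻⁶)² / 6.23×10⁻¹⁴ = 3.66×10¹ Ω = 36.6 Ω

36.6 Ω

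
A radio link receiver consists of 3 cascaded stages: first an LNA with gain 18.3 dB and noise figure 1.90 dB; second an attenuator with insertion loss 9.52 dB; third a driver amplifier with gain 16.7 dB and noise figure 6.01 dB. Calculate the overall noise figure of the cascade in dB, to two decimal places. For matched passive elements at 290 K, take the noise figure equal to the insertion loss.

Convert to linear (a loss of L dB is a gain of −L dB): F_i = 10^(NF_i/10), G_i = 10^(G_i,dB/10)
  Stage 1: F_1 = 10^(1.90/10) = 1.549, G_1 = 10^(18.3/10) = 67.61
  Stage 2: F_2 = 10^(9.52/10) = 8.954, G_2 = 10^(−9.52/10) = 0.1117
  Stage 3: F_3 = 10^(6.01/10) = 3.990, G_3 = 10^(16.7/10) = 46.77
Friis cascade:
  F = 1.549 + (8.954 − 1)/67.61 + (3.990 − 1)/7.551 = 2.062
NF = 10 log₁₀(2.062) = 3.14 dB

3.14 dB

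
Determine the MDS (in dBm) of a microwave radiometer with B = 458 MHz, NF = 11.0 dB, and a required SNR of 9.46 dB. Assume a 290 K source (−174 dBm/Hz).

Sensitivity = −174 + 10 log₁₀(B) + NF + SNR_min
= −174 + 86.61 + 11.0 + 9.46
= −66.93 dBm → −66.9 dBm

−66.9 dBm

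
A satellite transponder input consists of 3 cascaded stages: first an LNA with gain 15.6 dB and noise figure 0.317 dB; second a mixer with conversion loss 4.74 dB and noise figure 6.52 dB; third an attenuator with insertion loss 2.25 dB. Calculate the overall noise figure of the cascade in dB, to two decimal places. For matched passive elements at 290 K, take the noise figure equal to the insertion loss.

0.89 dB

Convert to linear (a loss of L dB is a gain of −L dB): F_i = 10^(NF_i/10), G_i = 10^(G_i,dB/10)
  Stage 1: F_1 = 10^(0.317/10) = 1.076, G_1 = 10^(15.6/10) = 36.31
  Stage 2: F_2 = 10^(6.52/10) = 4.487, G_2 = 10^(−4.74/10) = 0.3357
  Stage 3: F_3 = 10^(2.25/10) = 1.679, G_3 = 10^(−2.25/10) = 0.5957
Friis cascade:
  F = 1.076 + (4.487 − 1)/36.31 + (1.679 − 1)/12.19 = 1.227
NF = 10 log₁₀(1.227) = 0.89 dB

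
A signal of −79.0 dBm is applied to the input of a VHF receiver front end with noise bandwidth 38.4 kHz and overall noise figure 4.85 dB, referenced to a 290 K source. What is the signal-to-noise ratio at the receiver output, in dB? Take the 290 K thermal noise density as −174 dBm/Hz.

44.3 dB

Noise floor: N = −174 + 10 log₁₀(B) + NF
10 log₁₀(3.84×10⁴) = 45.84 dB
N = −174 + 45.84 + 4.85 = −123.31 dBm
SNR = P_sig − N = −79.0 − (−123.31) = 44.31 dB → 44.3 dB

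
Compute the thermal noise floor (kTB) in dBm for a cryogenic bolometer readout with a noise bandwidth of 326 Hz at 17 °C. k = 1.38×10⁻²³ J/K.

−148.8 dBm

T = 17 °C + 273.15 = 290.15 K
P_n = kTB = 1.38×10⁻²³ × 290.15 × 3.26×10² = 1.31×10⁻¹⁸ W
In dBm: 10 log₁₀(1.31×10⁻¹⁸ / 10⁻³) = −148.8 dBm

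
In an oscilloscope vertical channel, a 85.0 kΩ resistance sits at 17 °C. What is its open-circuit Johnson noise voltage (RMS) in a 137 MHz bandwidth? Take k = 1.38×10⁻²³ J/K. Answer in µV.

T = 17 °C + 273.15 = 290.15 K
V_n = √(4kTRB)
4kTRB = 4 × 1.38×10⁻²³ × 290.15 × 8.50×10⁴ × 1.37×10⁸ = 1.87×10⁻⁷ V²
V_n = √(1.87×10⁻⁷) = 4.32×10⁻⁴ V = 432 µV

432 µV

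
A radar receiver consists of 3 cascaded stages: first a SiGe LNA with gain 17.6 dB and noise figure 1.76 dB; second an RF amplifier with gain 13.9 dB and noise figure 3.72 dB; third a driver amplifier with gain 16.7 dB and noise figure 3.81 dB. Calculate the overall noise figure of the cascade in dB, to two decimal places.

1.83 dB

Convert to linear (a loss of L dB is a gain of −L dB): F_i = 10^(NF_i/10), G_i = 10^(G_i,dB/10)
  Stage 1: F_1 = 10^(1.76/10) = 1.500, G_1 = 10^(17.6/10) = 57.54
  Stage 2: F_2 = 10^(3.72/10) = 2.355, G_2 = 10^(13.9/10) = 24.55
  Stage 3: F_3 = 10^(3.81/10) = 2.404, G_3 = 10^(16.7/10) = 46.77
Friis cascade:
  F = 1.500 + (2.355 − 1)/57.54 + (2.404 − 1)/1413 = 1.524
NF = 10 log₁₀(1.524) = 1.83 dB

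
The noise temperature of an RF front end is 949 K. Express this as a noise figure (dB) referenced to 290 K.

F = 1 + T_e/T₀ = 1 + 949/290 = 4.27241
NF = 10 log₁₀(4.27241) = 6.31 dB

6.31 dB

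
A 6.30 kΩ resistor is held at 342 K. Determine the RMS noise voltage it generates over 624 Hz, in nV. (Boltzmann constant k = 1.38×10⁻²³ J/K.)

272 nV

V_n = √(4kTRB)
4kTRB = 4 × 1.38×10⁻²³ × 342 × 6.30×10³ × 6.24×10² = 7.42×10⁻¹⁴ V²
V_n = √(7.42×10⁻¹⁴) = 2.72×10⁻⁷ V = 272 nV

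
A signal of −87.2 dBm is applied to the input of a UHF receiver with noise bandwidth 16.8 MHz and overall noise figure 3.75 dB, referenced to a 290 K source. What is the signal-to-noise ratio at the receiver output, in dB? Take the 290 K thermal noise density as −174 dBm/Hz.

10.8 dB

Noise floor: N = −174 + 10 log₁₀(B) + NF
10 log₁₀(1.68×10⁷) = 72.25 dB
N = −174 + 72.25 + 3.75 = −98.00 dBm
SNR = P_sig − N = −87.2 − (−98.00) = 10.80 dB → 10.8 dB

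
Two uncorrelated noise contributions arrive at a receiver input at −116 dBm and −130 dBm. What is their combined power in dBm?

−115.8 dBm

Convert to linear, add, convert back:
P₁ = 2.51×10⁻¹⁵ W, P₂ = 1.00×10⁻¹⁶ W
P_tot = 2.61×10⁻¹⁵ W → 10 log₁₀(P_tot / 10⁻³) = −115.8 dBm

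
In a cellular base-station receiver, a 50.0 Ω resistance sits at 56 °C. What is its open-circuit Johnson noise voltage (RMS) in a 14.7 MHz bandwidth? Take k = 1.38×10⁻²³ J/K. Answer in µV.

T = 56 °C + 273.15 = 329.15 K
V_n = √(4kTRB)
4kTRB = 4 × 1.38×10⁻²³ × 329.15 × 5.00×10¹ × 1.47×10⁷ = 1.34×10⁻¹¹ V²
V_n = √(1.34×10⁻¹¹) = 3.65×10⁻⁶ V = 3.65 µV

3.65 µV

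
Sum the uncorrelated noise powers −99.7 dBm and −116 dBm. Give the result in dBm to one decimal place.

Convert to linear, add, convert back:
P₁ = 1.07×10⁻¹³ W, P₂ = 2.51×10⁻¹⁵ W
P_tot = 1.10×10⁻¹³ W → 10 log₁₀(P_tot / 10⁻³) = −99.6 dBm

−99.6 dBm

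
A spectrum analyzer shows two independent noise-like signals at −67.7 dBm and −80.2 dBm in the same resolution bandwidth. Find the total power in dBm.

−67.5 dBm

Convert to linear, add, convert back:
P₁ = 1.70×10⁻¹⁰ W, P₂ = 9.55×10⁻¹² W
P_tot = 1.79×10⁻¹⁰ W → 10 log₁₀(P_tot / 10⁻³) = −67.5 dBm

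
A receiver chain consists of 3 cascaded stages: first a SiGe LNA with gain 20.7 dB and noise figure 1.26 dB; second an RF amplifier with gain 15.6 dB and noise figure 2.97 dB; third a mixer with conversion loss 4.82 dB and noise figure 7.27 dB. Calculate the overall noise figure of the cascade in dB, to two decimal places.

Convert to linear (a loss of L dB is a gain of −L dB): F_i = 10^(NF_i/10), G_i = 10^(G_i,dB/10)
  Stage 1: F_1 = 10^(1.26/10) = 1.337, G_1 = 10^(20.7/10) = 117.5
  Stage 2: F_2 = 10^(2.97/10) = 1.982, G_2 = 10^(15.6/10) = 36.31
  Stage 3: F_3 = 10^(7.27/10) = 5.333, G_3 = 10^(−4.82/10) = 0.3296
Friis cascade:
  F = 1.337 + (1.982 − 1)/117.5 + (5.333 − 1)/4266 = 1.346
NF = 10 log₁₀(1.346) = 1.29 dB

1.29 dB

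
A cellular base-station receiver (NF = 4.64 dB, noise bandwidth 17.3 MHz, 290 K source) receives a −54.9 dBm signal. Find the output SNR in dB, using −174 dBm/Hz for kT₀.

Noise floor: N = −174 + 10 log₁₀(B) + NF
10 log₁₀(1.73×10⁷) = 72.38 dB
N = −174 + 72.38 + 4.64 = −96.98 dBm
SNR = P_sig − N = −54.9 − (−96.98) = 42.08 dB → 42.1 dB

42.1 dB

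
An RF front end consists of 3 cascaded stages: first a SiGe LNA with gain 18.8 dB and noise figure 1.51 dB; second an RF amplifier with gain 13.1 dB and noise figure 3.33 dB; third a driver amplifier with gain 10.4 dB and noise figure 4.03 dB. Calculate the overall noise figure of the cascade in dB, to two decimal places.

1.56 dB

Convert to linear (a loss of L dB is a gain of −L dB): F_i = 10^(NF_i/10), G_i = 10^(G_i,dB/10)
  Stage 1: F_1 = 10^(1.51/10) = 1.416, G_1 = 10^(18.8/10) = 75.86
  Stage 2: F_2 = 10^(3.33/10) = 2.153, G_2 = 10^(13.1/10) = 20.42
  Stage 3: F_3 = 10^(4.03/10) = 2.529, G_3 = 10^(10.4/10) = 10.96
Friis cascade:
  F = 1.416 + (2.153 − 1)/75.86 + (2.529 − 1)/1549 = 1.432
NF = 10 log₁₀(1.432) = 1.56 dB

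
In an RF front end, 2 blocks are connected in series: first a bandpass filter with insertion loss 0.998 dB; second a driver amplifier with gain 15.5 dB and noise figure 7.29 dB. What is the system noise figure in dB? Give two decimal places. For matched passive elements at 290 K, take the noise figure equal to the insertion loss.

8.29 dB

Convert to linear (a loss of L dB is a gain of −L dB): F_i = 10^(NF_i/10), G_i = 10^(G_i,dB/10)
  Stage 1: F_1 = 10^(0.998/10) = 1.258, G_1 = 10^(−0.998/10) = 0.7947
  Stage 2: F_2 = 10^(7.29/10) = 5.358, G_2 = 10^(15.5/10) = 35.48
Friis cascade:
  F = 1.258 + (5.358 − 1)/0.7947 = 6.742
NF = 10 log₁₀(6.742) = 8.29 dB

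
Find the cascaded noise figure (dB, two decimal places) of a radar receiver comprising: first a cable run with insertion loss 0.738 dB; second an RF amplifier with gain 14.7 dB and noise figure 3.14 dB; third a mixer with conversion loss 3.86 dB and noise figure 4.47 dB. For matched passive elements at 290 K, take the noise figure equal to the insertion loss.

Convert to linear (a loss of L dB is a gain of −L dB): F_i = 10^(NF_i/10), G_i = 10^(G_i,dB/10)
  Stage 1: F_1 = 10^(0.738/10) = 1.185, G_1 = 10^(−0.738/10) = 0.8437
  Stage 2: F_2 = 10^(3.14/10) = 2.061, G_2 = 10^(14.7/10) = 29.51
  Stage 3: F_3 = 10^(4.47/10) = 2.799, G_3 = 10^(−3.86/10) = 0.4111
Friis cascade:
  F = 1.185 + (2.061 − 1)/0.8437 + (2.799 − 1)/24.90 = 2.515
NF = 10 log₁₀(2.515) = 4.00 dB

4.00 dB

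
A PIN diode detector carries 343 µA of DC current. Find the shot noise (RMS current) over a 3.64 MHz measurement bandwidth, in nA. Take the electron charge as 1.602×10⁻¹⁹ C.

20.0 nA

I_n = √(2qI·B)
2qI·B = 2 × 1.602×10⁻¹⁹ × 3.43×10⁻⁴ × 3.64×10⁶ = 4.00×10⁻¹⁶ A²
I_n = √(4.00×10⁻¹⁶) = 2.00×10⁻⁸ A = 20.0 nA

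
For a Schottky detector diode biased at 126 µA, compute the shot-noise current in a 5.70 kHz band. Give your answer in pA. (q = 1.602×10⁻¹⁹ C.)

480 pA

I_n = √(2qI·B)
2qI·B = 2 × 1.602×10⁻¹⁹ × 1.26×10⁻⁴ × 5.70×10³ = 2.30×10⁻¹⁹ A²
I_n = √(2.30×10⁻¹⁹) = 4.80×10⁻¹⁰ A = 480 pA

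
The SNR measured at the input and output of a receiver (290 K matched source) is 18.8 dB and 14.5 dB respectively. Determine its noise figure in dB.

NF (dB) = SNR_in(dB) − SNR_out(dB) when the source is at T₀
NF = 18.8 − 14.5 = 4.3 dB

4.3 dB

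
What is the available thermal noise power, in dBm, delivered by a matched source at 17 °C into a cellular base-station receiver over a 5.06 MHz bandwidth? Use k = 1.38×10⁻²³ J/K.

−106.9 dBm

T = 17 °C + 273.15 = 290.15 K
P_n = kTB = 1.38×10⁻²³ × 290.15 × 5.06×10⁶ = 2.03×10⁻¹⁴ W
In dBm: 10 log₁₀(2.03×10⁻¹⁴ / 10⁻³) = −106.9 dBm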